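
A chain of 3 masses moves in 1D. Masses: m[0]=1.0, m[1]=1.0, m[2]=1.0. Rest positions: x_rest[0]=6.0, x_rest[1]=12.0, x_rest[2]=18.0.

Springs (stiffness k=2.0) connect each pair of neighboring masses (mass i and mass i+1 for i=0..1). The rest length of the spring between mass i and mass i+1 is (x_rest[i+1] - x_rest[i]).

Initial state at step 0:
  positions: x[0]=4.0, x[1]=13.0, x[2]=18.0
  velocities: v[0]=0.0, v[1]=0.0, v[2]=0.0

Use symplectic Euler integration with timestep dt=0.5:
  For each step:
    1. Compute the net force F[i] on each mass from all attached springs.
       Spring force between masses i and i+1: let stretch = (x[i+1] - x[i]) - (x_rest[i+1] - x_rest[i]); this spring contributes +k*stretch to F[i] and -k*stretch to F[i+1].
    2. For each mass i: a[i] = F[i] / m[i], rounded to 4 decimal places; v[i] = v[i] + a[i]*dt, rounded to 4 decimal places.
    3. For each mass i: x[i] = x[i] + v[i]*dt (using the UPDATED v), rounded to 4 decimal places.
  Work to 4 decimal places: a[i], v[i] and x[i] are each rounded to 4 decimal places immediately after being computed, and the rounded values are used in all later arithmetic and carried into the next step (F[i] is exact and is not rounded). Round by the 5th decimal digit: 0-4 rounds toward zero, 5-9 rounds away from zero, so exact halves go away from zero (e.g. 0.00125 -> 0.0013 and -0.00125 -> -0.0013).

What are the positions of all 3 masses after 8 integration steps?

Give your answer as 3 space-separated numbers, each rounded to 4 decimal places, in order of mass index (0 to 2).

Answer: 4.4337 12.0157 18.5509

Derivation:
Step 0: x=[4.0000 13.0000 18.0000] v=[0.0000 0.0000 0.0000]
Step 1: x=[5.5000 11.0000 18.5000] v=[3.0000 -4.0000 1.0000]
Step 2: x=[6.7500 10.0000 18.2500] v=[2.5000 -2.0000 -0.5000]
Step 3: x=[6.6250 11.5000 16.8750] v=[-0.2500 3.0000 -2.7500]
Step 4: x=[5.9375 13.2500 15.8125] v=[-1.3750 3.5000 -2.1250]
Step 5: x=[5.9063 12.6250 16.4688] v=[-0.0625 -1.2500 1.3125]
Step 6: x=[6.2344 10.5626 18.2032] v=[0.6562 -4.1249 3.4687]
Step 7: x=[5.7266 10.1564 19.1173] v=[-1.0156 -0.8125 1.8281]
Step 8: x=[4.4337 12.0157 18.5509] v=[-2.5858 3.7186 -1.1328]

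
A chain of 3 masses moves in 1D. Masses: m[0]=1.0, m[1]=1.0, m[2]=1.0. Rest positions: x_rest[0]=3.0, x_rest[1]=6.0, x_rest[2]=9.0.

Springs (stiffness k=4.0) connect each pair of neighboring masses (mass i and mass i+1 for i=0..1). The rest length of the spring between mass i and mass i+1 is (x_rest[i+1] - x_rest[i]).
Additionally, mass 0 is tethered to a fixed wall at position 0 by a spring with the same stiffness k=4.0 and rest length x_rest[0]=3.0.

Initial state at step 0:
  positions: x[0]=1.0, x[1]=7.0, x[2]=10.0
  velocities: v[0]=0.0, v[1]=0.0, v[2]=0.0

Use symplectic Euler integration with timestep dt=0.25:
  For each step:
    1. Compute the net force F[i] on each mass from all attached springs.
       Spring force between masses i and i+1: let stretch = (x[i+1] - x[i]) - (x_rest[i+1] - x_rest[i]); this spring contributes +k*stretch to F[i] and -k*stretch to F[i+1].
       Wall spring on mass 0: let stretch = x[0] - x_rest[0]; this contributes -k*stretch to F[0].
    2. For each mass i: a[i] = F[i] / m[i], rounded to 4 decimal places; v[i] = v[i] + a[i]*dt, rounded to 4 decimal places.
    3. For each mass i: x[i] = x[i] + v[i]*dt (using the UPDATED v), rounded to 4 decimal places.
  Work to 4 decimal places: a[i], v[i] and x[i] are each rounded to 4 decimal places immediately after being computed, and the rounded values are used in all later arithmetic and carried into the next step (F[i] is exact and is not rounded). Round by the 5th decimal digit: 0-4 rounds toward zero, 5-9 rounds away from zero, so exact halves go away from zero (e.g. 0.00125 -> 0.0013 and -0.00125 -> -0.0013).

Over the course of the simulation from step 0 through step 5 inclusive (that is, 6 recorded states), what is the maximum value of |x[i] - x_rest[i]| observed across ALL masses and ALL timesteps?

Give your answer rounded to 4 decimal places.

Answer: 2.0156

Derivation:
Step 0: x=[1.0000 7.0000 10.0000] v=[0.0000 0.0000 0.0000]
Step 1: x=[2.2500 6.2500 10.0000] v=[5.0000 -3.0000 0.0000]
Step 2: x=[3.9375 5.4375 9.8125] v=[6.7500 -3.2500 -0.7500]
Step 3: x=[5.0156 5.3438 9.2813] v=[4.3125 -0.3750 -2.1250]
Step 4: x=[4.9219 6.1524 8.5157] v=[-0.3749 3.2343 -3.0625]
Step 5: x=[3.9053 7.2442 7.9093] v=[-4.0663 4.3671 -2.4258]
Max displacement = 2.0156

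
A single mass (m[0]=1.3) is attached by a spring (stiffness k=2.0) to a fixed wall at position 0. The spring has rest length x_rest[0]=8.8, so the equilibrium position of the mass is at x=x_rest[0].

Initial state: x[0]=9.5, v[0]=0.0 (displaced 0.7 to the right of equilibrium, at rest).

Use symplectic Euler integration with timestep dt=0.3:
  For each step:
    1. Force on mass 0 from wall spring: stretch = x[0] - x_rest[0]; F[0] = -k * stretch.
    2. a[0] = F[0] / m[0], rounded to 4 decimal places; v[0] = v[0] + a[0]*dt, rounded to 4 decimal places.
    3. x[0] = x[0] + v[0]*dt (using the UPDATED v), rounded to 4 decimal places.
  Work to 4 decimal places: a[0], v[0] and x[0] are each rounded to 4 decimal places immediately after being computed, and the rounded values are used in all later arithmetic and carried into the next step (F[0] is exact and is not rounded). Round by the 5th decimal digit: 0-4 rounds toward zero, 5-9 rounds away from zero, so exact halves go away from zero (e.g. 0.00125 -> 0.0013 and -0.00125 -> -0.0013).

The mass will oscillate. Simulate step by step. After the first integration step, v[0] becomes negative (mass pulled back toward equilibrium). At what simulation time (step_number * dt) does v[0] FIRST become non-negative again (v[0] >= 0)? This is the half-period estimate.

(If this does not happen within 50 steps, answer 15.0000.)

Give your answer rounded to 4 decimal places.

Answer: 2.7000

Derivation:
Step 0: x=[9.5000] v=[0.0000]
Step 1: x=[9.4031] v=[-0.3231]
Step 2: x=[9.2227] v=[-0.6014]
Step 3: x=[8.9838] v=[-0.7965]
Step 4: x=[8.7194] v=[-0.8813]
Step 5: x=[8.4662] v=[-0.8441]
Step 6: x=[8.2592] v=[-0.6901]
Step 7: x=[8.1271] v=[-0.4405]
Step 8: x=[8.0881] v=[-0.1299]
Step 9: x=[8.1477] v=[0.1987]
First v>=0 after going negative at step 9, time=2.7000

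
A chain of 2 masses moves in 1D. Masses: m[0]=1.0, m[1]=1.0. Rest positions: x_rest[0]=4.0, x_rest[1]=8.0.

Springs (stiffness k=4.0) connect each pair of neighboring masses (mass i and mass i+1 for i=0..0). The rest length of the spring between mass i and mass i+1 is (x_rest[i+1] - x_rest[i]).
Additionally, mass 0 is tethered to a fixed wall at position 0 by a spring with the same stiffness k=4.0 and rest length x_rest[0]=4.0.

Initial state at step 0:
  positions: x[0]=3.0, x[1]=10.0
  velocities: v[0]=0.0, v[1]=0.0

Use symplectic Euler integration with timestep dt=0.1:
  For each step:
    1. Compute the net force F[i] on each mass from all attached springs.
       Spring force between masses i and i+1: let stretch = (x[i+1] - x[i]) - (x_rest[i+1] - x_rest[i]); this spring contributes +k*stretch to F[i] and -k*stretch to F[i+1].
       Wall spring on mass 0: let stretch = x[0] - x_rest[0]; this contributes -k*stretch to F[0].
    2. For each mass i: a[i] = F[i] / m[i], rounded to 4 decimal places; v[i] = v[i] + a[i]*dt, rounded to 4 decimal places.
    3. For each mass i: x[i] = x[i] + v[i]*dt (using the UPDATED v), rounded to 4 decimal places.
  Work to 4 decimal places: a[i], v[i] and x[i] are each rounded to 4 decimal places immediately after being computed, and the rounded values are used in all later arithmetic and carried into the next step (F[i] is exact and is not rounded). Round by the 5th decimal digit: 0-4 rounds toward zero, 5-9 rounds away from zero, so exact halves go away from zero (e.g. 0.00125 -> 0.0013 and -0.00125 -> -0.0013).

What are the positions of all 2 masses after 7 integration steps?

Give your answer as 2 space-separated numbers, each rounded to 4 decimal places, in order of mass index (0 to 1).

Step 0: x=[3.0000 10.0000] v=[0.0000 0.0000]
Step 1: x=[3.1600 9.8800] v=[1.6000 -1.2000]
Step 2: x=[3.4624 9.6512] v=[3.0240 -2.2880]
Step 3: x=[3.8739 9.3349] v=[4.1146 -3.1635]
Step 4: x=[4.3488 8.9601] v=[4.7494 -3.7479]
Step 5: x=[4.8342 8.5609] v=[4.8544 -3.9924]
Step 6: x=[5.2753 8.1726] v=[4.4114 -3.8831]
Step 7: x=[5.6213 7.8284] v=[3.4602 -3.4420]

Answer: 5.6213 7.8284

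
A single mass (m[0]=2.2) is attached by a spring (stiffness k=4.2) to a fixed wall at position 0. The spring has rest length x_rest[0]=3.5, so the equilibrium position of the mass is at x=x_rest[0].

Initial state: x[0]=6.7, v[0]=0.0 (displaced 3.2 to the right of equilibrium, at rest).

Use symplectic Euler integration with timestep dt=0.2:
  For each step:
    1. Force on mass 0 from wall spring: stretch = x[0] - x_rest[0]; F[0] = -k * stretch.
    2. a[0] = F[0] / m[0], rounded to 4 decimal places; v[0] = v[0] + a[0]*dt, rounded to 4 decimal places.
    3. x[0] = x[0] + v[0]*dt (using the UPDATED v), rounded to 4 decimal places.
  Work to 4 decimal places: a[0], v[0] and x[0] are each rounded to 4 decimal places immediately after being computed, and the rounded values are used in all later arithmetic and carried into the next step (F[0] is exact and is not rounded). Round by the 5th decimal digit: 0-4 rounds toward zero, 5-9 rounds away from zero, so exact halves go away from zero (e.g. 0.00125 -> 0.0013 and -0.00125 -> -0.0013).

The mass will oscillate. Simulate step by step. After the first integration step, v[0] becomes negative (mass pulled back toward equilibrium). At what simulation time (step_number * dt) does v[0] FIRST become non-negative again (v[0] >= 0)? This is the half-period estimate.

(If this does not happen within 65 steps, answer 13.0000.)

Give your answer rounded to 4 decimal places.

Answer: 2.4000

Derivation:
Step 0: x=[6.7000] v=[0.0000]
Step 1: x=[6.4556] v=[-1.2218]
Step 2: x=[5.9855] v=[-2.3503]
Step 3: x=[5.3256] v=[-3.2993]
Step 4: x=[4.5263] v=[-3.9963]
Step 5: x=[3.6487] v=[-4.3882]
Step 6: x=[2.7597] v=[-4.4450]
Step 7: x=[1.9272] v=[-4.1623]
Step 8: x=[1.2148] v=[-3.5618]
Step 9: x=[0.6769] v=[-2.6893]
Step 10: x=[0.3546] v=[-1.6114]
Step 11: x=[0.2725] v=[-0.4104]
Step 12: x=[0.4369] v=[0.8219]
First v>=0 after going negative at step 12, time=2.4000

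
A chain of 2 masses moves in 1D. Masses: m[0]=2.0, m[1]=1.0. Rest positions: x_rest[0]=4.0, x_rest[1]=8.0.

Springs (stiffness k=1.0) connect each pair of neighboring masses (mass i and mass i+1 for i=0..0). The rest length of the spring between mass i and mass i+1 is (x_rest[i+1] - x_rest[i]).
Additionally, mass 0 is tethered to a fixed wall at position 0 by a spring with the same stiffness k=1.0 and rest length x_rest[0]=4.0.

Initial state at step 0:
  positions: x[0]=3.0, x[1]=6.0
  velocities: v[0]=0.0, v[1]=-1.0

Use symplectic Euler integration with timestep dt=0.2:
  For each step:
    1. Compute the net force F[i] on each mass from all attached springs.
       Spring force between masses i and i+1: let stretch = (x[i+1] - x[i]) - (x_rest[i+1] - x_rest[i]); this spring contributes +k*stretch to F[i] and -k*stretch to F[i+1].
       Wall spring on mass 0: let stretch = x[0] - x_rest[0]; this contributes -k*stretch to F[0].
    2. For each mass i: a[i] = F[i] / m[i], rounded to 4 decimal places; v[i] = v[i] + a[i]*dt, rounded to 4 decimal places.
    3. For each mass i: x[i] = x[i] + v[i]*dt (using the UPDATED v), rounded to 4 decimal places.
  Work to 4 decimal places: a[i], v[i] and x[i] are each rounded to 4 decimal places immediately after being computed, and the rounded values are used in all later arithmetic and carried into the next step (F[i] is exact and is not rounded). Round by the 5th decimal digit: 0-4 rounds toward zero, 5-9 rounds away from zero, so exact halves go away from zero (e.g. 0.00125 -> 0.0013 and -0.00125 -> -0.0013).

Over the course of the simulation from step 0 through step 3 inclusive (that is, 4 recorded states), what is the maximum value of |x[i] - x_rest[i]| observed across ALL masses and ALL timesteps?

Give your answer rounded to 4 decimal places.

Answer: 2.3364

Derivation:
Step 0: x=[3.0000 6.0000] v=[0.0000 -1.0000]
Step 1: x=[3.0000 5.8400] v=[0.0000 -0.8000]
Step 2: x=[2.9968 5.7264] v=[-0.0160 -0.5680]
Step 3: x=[2.9883 5.6636] v=[-0.0427 -0.3139]
Max displacement = 2.3364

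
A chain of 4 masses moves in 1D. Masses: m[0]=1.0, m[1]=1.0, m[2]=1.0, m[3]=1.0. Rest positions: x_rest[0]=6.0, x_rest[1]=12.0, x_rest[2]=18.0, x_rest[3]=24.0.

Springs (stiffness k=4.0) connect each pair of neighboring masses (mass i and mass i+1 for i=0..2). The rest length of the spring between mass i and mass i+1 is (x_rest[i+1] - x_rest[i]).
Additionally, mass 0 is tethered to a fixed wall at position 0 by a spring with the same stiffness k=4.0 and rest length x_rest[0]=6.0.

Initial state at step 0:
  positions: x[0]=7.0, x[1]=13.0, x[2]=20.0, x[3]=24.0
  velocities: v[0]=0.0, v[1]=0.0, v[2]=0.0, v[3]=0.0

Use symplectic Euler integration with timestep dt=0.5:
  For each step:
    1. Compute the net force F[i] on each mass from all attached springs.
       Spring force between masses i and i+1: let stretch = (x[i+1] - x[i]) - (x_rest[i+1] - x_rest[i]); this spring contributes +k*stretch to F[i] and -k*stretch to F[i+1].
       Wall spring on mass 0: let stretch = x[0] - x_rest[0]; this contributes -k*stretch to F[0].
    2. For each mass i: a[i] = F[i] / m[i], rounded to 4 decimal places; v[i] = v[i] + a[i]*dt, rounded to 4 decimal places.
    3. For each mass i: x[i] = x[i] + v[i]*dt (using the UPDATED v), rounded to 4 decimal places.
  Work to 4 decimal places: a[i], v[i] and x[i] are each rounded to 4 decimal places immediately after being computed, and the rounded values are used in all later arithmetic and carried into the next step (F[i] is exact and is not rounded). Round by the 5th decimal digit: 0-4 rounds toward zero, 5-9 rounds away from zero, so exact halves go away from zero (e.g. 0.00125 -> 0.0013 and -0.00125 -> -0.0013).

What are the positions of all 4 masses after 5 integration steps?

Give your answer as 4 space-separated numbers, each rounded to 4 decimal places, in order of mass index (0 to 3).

Answer: 8.0000 11.0000 18.0000 23.0000

Derivation:
Step 0: x=[7.0000 13.0000 20.0000 24.0000] v=[0.0000 0.0000 0.0000 0.0000]
Step 1: x=[6.0000 14.0000 17.0000 26.0000] v=[-2.0000 2.0000 -6.0000 4.0000]
Step 2: x=[7.0000 10.0000 20.0000 25.0000] v=[2.0000 -8.0000 6.0000 -2.0000]
Step 3: x=[4.0000 13.0000 18.0000 25.0000] v=[-6.0000 6.0000 -4.0000 0.0000]
Step 4: x=[6.0000 12.0000 18.0000 24.0000] v=[4.0000 -2.0000 0.0000 -2.0000]
Step 5: x=[8.0000 11.0000 18.0000 23.0000] v=[4.0000 -2.0000 0.0000 -2.0000]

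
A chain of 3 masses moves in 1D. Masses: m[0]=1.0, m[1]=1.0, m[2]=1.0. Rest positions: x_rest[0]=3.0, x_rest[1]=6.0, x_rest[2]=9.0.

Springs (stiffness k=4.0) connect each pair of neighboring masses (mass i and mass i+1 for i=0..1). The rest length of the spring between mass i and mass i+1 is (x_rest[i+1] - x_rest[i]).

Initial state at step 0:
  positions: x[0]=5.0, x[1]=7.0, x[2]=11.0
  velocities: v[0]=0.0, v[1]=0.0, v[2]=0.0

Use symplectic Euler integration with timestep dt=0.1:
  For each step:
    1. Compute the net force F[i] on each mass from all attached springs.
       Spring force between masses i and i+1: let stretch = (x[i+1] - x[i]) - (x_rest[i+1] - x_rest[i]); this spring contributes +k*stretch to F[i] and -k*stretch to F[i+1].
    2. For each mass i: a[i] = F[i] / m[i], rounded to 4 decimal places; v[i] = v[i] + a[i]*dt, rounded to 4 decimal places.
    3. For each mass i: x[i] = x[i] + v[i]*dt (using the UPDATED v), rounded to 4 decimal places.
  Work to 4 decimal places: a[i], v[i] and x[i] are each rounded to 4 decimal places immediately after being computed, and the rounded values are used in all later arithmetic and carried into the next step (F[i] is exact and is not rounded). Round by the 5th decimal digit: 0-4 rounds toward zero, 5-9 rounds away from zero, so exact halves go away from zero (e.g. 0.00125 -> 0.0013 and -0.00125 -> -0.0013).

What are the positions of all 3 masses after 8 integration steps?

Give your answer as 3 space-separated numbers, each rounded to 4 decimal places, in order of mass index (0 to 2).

Step 0: x=[5.0000 7.0000 11.0000] v=[0.0000 0.0000 0.0000]
Step 1: x=[4.9600 7.0800 10.9600] v=[-0.4000 0.8000 -0.4000]
Step 2: x=[4.8848 7.2304 10.8848] v=[-0.7520 1.5040 -0.7520]
Step 3: x=[4.7834 7.4332 10.7834] v=[-1.0138 2.0275 -1.0138]
Step 4: x=[4.6680 7.6640 10.6680] v=[-1.1539 2.3077 -1.1539]
Step 5: x=[4.5525 7.8951 10.5525] v=[-1.1555 2.3109 -1.1555]
Step 6: x=[4.4507 8.0988 10.4507] v=[-1.0185 2.0368 -1.0185]
Step 7: x=[4.3748 8.2506 10.3748] v=[-0.7593 1.5183 -0.7593]
Step 8: x=[4.3339 8.3324 10.3339] v=[-0.4090 0.8177 -0.4090]

Answer: 4.3339 8.3324 10.3339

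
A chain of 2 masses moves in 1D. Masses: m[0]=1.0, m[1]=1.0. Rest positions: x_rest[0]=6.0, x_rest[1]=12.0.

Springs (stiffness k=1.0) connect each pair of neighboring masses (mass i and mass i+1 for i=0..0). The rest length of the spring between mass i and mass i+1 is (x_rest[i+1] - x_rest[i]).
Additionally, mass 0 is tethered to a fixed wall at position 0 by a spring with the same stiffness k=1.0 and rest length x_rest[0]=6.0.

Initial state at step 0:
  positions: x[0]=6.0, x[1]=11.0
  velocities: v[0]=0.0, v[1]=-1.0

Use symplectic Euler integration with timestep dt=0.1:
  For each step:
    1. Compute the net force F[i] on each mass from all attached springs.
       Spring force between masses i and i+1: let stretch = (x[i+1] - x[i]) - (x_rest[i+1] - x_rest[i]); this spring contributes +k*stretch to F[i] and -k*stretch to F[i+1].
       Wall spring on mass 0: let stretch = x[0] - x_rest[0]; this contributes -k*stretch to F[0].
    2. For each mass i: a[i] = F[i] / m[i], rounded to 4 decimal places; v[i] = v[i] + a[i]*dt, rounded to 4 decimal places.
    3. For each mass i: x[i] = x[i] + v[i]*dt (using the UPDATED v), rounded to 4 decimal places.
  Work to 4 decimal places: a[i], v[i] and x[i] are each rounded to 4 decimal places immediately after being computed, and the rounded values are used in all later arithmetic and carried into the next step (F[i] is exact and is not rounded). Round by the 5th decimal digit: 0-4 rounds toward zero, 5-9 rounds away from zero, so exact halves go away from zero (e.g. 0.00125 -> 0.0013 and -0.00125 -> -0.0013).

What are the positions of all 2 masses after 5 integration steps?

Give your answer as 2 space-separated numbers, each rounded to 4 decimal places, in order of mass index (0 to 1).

Step 0: x=[6.0000 11.0000] v=[0.0000 -1.0000]
Step 1: x=[5.9900 10.9100] v=[-0.1000 -0.9000]
Step 2: x=[5.9693 10.8308] v=[-0.2070 -0.7920]
Step 3: x=[5.9375 10.7630] v=[-0.3178 -0.6782]
Step 4: x=[5.8946 10.7069] v=[-0.4290 -0.5608]
Step 5: x=[5.8409 10.6627] v=[-0.5372 -0.4420]

Answer: 5.8409 10.6627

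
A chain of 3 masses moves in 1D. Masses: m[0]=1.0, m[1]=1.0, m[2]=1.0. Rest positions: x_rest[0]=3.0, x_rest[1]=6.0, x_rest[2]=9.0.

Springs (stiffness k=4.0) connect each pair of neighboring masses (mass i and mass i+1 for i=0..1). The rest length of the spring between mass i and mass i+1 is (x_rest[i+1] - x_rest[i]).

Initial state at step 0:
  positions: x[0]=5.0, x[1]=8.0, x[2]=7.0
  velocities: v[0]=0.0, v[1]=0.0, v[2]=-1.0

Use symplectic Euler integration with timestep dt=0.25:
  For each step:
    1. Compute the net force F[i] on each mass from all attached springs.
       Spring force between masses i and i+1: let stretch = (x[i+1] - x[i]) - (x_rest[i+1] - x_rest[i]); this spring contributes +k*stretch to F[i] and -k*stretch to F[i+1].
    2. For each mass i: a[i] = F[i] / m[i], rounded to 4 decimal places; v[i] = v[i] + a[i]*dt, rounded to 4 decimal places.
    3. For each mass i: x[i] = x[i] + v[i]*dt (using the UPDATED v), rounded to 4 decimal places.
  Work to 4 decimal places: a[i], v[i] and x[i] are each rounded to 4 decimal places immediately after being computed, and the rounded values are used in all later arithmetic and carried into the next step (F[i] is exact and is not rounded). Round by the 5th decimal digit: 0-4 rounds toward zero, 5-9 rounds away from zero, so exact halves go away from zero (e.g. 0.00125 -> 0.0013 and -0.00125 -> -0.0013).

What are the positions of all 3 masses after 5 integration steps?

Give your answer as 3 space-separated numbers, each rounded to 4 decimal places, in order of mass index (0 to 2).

Answer: 1.3624 6.4600 10.9278

Derivation:
Step 0: x=[5.0000 8.0000 7.0000] v=[0.0000 0.0000 -1.0000]
Step 1: x=[5.0000 7.0000 7.7500] v=[0.0000 -4.0000 3.0000]
Step 2: x=[4.7500 5.6875 9.0625] v=[-1.0000 -5.2500 5.2500]
Step 3: x=[3.9844 4.9844 10.2813] v=[-3.0625 -2.8125 4.8750]
Step 4: x=[2.7188 5.3555 10.9258] v=[-5.0625 1.4844 2.5781]
Step 5: x=[1.3624 6.4600 10.9278] v=[-5.4258 4.4180 0.0078]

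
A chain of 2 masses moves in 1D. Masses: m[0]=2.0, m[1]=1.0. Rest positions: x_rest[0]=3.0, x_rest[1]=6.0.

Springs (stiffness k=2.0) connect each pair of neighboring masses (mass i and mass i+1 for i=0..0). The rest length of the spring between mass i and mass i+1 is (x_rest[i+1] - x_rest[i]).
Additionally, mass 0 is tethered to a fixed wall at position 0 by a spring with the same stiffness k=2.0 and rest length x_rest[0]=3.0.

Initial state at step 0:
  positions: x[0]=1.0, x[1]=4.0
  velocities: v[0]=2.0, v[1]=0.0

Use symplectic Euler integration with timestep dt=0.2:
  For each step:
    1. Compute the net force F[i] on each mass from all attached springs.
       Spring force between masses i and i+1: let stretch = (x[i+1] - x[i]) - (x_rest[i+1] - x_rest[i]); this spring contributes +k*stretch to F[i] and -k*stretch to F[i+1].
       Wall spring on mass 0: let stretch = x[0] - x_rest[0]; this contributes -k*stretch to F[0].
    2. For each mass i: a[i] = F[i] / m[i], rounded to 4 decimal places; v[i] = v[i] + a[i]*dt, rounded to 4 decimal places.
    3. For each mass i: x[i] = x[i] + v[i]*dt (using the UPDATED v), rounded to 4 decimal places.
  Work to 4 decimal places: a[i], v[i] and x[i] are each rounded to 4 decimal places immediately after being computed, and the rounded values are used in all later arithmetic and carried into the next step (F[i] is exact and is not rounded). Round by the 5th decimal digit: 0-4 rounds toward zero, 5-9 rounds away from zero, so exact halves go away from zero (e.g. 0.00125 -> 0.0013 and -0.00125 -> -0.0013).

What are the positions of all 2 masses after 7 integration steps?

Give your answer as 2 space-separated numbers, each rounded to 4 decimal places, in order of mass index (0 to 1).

Step 0: x=[1.0000 4.0000] v=[2.0000 0.0000]
Step 1: x=[1.4800 4.0000] v=[2.4000 0.0000]
Step 2: x=[2.0016 4.0384] v=[2.6080 0.1920]
Step 3: x=[2.5246 4.1539] v=[2.6150 0.5773]
Step 4: x=[3.0118 4.3790] v=[2.4359 1.1256]
Step 5: x=[3.4332 4.7347] v=[2.1070 1.7787]
Step 6: x=[3.7693 5.2263] v=[1.6807 2.4581]
Step 7: x=[4.0129 5.8414] v=[1.2182 3.0753]

Answer: 4.0129 5.8414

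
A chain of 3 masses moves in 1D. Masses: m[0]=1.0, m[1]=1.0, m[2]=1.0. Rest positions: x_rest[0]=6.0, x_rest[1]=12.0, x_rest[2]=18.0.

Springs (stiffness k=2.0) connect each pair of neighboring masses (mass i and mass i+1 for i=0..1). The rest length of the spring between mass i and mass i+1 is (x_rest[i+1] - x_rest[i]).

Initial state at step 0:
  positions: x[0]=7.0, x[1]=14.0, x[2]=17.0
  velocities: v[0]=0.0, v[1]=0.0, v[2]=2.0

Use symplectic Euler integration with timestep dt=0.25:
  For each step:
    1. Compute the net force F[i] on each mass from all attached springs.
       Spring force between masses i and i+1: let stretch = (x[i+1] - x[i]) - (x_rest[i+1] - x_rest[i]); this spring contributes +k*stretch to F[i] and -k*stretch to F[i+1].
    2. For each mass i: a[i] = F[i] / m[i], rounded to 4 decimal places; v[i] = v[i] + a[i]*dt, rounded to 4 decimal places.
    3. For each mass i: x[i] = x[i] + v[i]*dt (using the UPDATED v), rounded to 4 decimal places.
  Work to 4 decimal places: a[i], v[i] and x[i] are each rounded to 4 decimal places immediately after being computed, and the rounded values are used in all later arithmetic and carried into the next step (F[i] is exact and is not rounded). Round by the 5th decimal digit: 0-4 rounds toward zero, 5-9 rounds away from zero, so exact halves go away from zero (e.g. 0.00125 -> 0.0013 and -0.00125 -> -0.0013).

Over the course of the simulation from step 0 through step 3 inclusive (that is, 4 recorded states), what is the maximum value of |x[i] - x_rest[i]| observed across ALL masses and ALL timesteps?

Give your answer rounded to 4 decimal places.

Step 0: x=[7.0000 14.0000 17.0000] v=[0.0000 0.0000 2.0000]
Step 1: x=[7.1250 13.5000 17.8750] v=[0.5000 -2.0000 3.5000]
Step 2: x=[7.2969 12.7500 18.9531] v=[0.6875 -3.0000 4.3125]
Step 3: x=[7.4004 12.0938 20.0059] v=[0.4141 -2.6250 4.2110]
Max displacement = 2.0059

Answer: 2.0059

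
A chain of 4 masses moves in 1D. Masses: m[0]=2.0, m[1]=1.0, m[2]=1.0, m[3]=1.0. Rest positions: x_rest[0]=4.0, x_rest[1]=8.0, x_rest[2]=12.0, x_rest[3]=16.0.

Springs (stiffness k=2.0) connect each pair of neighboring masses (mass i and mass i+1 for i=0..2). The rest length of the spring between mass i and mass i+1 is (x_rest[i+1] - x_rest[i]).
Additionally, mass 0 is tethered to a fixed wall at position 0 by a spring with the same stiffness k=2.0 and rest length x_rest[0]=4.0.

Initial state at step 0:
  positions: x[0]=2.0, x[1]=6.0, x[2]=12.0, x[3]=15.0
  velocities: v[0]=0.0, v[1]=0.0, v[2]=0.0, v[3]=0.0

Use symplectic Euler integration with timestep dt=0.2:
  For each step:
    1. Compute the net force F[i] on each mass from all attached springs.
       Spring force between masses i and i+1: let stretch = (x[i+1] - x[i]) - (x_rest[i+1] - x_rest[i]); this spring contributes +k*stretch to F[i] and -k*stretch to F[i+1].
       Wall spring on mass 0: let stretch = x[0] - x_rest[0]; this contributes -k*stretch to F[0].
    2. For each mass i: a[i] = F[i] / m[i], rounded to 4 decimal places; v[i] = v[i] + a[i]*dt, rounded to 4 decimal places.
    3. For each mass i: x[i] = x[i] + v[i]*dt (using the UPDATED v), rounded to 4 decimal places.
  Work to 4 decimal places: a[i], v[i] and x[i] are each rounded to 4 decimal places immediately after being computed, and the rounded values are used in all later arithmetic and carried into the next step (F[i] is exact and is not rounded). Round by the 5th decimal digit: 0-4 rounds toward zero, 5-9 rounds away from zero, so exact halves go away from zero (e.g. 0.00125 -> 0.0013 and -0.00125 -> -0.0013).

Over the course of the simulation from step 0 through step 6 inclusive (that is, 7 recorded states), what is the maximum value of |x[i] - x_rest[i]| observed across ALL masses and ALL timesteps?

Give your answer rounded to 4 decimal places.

Answer: 2.0566

Derivation:
Step 0: x=[2.0000 6.0000 12.0000 15.0000] v=[0.0000 0.0000 0.0000 0.0000]
Step 1: x=[2.0800 6.1600 11.7600 15.0800] v=[0.4000 0.8000 -1.2000 0.4000]
Step 2: x=[2.2400 6.4416 11.3376 15.2144] v=[0.8000 1.4080 -2.1120 0.6720]
Step 3: x=[2.4785 6.7788 10.8337 15.3587] v=[1.1923 1.6858 -2.5197 0.7213]
Step 4: x=[2.7898 7.0963 10.3674 15.4610] v=[1.5567 1.5876 -2.3317 0.5113]
Step 5: x=[3.1618 7.3310 10.0469 15.4758] v=[1.8600 1.1734 -1.6027 0.0739]
Step 6: x=[3.5741 7.4494 9.9434 15.3763] v=[2.0615 0.5921 -0.5175 -0.4977]
Max displacement = 2.0566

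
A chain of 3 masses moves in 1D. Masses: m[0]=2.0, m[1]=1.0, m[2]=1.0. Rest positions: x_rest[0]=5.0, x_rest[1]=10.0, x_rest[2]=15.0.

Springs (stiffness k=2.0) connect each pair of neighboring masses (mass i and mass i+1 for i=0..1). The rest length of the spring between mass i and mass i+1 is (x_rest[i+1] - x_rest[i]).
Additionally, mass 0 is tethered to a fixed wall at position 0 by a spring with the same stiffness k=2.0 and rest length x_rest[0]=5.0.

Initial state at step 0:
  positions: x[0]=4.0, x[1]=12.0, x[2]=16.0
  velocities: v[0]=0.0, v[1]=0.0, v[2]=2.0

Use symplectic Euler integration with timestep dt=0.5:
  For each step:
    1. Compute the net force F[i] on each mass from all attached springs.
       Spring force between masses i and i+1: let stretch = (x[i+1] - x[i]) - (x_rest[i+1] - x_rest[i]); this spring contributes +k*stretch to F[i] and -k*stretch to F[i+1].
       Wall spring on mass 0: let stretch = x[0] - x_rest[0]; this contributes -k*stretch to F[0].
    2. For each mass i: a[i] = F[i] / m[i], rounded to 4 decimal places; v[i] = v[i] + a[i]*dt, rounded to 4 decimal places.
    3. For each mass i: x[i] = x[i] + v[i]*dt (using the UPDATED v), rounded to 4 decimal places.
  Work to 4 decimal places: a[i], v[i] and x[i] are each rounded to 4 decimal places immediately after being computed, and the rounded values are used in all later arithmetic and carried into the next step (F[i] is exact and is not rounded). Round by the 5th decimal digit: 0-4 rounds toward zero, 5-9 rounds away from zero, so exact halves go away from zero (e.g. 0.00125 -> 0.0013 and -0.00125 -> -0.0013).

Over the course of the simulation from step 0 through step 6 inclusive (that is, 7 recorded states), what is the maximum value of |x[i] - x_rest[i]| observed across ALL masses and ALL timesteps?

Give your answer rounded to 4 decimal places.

Step 0: x=[4.0000 12.0000 16.0000] v=[0.0000 0.0000 2.0000]
Step 1: x=[5.0000 10.0000 17.5000] v=[2.0000 -4.0000 3.0000]
Step 2: x=[6.0000 9.2500 17.7500] v=[2.0000 -1.5000 0.5000]
Step 3: x=[6.3125 11.1250 16.2500] v=[0.6250 3.7500 -3.0000]
Step 4: x=[6.2500 13.1563 14.6875] v=[-0.1250 4.0625 -3.1250]
Step 5: x=[6.3516 12.5000 14.8594] v=[0.2032 -1.3126 0.3438]
Step 6: x=[6.4024 9.9492 16.3516] v=[0.1016 -5.1016 2.9844]
Max displacement = 3.1563

Answer: 3.1563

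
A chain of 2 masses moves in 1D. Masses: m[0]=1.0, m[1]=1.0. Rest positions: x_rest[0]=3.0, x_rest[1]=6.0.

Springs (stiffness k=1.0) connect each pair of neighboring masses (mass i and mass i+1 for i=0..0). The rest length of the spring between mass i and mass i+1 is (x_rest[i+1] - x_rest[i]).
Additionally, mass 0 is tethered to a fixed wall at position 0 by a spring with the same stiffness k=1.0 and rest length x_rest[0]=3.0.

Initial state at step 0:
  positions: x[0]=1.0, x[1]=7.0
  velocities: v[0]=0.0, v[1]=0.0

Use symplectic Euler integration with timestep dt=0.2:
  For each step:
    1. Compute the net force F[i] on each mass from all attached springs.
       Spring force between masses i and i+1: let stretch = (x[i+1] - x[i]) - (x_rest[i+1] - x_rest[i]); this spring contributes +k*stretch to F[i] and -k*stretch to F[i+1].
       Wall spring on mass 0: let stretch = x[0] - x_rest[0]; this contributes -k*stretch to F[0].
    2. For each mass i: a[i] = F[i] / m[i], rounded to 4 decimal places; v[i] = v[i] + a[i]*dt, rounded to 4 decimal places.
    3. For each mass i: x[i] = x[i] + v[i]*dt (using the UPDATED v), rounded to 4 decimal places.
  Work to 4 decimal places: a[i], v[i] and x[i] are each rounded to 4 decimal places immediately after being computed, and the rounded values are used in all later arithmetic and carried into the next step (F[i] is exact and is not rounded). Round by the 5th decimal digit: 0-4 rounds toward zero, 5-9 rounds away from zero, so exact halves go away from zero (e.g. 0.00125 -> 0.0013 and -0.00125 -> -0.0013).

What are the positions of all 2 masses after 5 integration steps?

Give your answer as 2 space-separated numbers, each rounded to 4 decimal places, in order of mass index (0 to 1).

Answer: 3.3309 5.6117

Derivation:
Step 0: x=[1.0000 7.0000] v=[0.0000 0.0000]
Step 1: x=[1.2000 6.8800] v=[1.0000 -0.6000]
Step 2: x=[1.5792 6.6528] v=[1.8960 -1.1360]
Step 3: x=[2.0982 6.3427] v=[2.5949 -1.5507]
Step 4: x=[2.7030 5.9828] v=[3.0242 -1.7996]
Step 5: x=[3.3309 5.6117] v=[3.1396 -1.8556]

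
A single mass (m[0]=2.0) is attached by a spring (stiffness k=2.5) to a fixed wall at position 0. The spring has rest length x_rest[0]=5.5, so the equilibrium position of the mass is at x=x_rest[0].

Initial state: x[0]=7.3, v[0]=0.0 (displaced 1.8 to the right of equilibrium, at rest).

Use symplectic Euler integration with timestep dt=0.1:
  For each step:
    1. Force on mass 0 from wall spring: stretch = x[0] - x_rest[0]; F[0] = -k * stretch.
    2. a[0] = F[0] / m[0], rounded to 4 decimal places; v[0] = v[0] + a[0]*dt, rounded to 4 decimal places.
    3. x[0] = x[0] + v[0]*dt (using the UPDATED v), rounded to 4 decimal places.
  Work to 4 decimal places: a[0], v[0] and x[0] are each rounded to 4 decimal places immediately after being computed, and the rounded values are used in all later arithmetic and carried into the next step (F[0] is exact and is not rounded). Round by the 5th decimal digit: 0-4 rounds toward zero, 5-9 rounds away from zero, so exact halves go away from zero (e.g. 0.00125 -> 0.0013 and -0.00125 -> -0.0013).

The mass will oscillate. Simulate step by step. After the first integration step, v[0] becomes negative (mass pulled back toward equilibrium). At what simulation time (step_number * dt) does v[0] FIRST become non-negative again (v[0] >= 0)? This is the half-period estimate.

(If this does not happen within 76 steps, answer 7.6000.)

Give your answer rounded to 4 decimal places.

Step 0: x=[7.3000] v=[0.0000]
Step 1: x=[7.2775] v=[-0.2250]
Step 2: x=[7.2328] v=[-0.4472]
Step 3: x=[7.1664] v=[-0.6638]
Step 4: x=[7.0792] v=[-0.8721]
Step 5: x=[6.9723] v=[-1.0695]
Step 6: x=[6.8470] v=[-1.2535]
Step 7: x=[6.7048] v=[-1.4219]
Step 8: x=[6.5476] v=[-1.5725]
Step 9: x=[6.3773] v=[-1.7035]
Step 10: x=[6.1960] v=[-1.8132]
Step 11: x=[6.0060] v=[-1.9002]
Step 12: x=[5.8097] v=[-1.9635]
Step 13: x=[5.6095] v=[-2.0022]
Step 14: x=[5.4079] v=[-2.0159]
Step 15: x=[5.2075] v=[-2.0044]
Step 16: x=[5.0107] v=[-1.9678]
Step 17: x=[4.8200] v=[-1.9066]
Step 18: x=[4.6378] v=[-1.8216]
Step 19: x=[4.4664] v=[-1.7138]
Step 20: x=[4.3079] v=[-1.5846]
Step 21: x=[4.1643] v=[-1.4356]
Step 22: x=[4.0374] v=[-1.2686]
Step 23: x=[3.9288] v=[-1.0858]
Step 24: x=[3.8399] v=[-0.8894]
Step 25: x=[3.7717] v=[-0.6819]
Step 26: x=[3.7251] v=[-0.4659]
Step 27: x=[3.7007] v=[-0.2440]
Step 28: x=[3.6988] v=[-0.0191]
Step 29: x=[3.7194] v=[0.2061]
First v>=0 after going negative at step 29, time=2.9000

Answer: 2.9000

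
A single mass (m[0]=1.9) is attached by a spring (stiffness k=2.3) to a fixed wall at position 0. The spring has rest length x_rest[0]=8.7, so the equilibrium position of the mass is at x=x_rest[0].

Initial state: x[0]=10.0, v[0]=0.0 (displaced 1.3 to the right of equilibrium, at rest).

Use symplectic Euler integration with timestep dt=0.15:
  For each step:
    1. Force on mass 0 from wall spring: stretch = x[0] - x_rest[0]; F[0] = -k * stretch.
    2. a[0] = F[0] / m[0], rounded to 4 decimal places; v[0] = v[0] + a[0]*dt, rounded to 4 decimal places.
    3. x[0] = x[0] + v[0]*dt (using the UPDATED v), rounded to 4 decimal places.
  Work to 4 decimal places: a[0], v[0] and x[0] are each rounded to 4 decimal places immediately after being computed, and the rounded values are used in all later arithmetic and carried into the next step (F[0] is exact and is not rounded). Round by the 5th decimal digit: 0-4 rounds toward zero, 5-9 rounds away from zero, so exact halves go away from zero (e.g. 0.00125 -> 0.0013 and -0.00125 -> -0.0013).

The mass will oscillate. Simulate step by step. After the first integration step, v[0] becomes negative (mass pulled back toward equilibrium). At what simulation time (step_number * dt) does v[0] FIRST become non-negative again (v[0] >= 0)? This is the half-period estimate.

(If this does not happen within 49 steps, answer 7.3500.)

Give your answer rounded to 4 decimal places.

Answer: 3.0000

Derivation:
Step 0: x=[10.0000] v=[0.0000]
Step 1: x=[9.9646] v=[-0.2361]
Step 2: x=[9.8947] v=[-0.4657]
Step 3: x=[9.7923] v=[-0.6826]
Step 4: x=[9.6602] v=[-0.8809]
Step 5: x=[9.5019] v=[-1.0552]
Step 6: x=[9.3218] v=[-1.2008]
Step 7: x=[9.1247] v=[-1.3137]
Step 8: x=[8.9161] v=[-1.3908]
Step 9: x=[8.7016] v=[-1.4300]
Step 10: x=[8.4871] v=[-1.4303]
Step 11: x=[8.2784] v=[-1.3916]
Step 12: x=[8.0812] v=[-1.3150]
Step 13: x=[7.9008] v=[-1.2026]
Step 14: x=[7.7422] v=[-1.0575]
Step 15: x=[7.6097] v=[-0.8836]
Step 16: x=[7.5069] v=[-0.6856]
Step 17: x=[7.4366] v=[-0.4690]
Step 18: x=[7.4007] v=[-0.2396]
Step 19: x=[7.4001] v=[-0.0037]
Step 20: x=[7.4349] v=[0.2323]
First v>=0 after going negative at step 20, time=3.0000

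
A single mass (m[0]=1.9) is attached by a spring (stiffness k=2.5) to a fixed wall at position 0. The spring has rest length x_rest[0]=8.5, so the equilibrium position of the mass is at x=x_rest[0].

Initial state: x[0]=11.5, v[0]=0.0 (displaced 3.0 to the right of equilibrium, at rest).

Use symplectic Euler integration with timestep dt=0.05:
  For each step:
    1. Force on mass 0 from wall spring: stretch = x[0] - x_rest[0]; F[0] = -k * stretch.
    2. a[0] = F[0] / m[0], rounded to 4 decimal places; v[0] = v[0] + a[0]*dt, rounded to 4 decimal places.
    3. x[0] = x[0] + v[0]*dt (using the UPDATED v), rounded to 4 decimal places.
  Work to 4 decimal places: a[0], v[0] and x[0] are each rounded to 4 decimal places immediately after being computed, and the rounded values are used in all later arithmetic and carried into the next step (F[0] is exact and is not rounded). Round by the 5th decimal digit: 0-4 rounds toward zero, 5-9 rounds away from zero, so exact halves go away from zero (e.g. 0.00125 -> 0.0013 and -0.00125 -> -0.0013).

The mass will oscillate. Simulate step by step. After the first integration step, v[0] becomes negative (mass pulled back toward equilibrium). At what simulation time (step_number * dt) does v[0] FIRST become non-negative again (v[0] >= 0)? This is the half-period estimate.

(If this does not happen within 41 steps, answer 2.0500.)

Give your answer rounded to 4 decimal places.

Answer: 2.0500

Derivation:
Step 0: x=[11.5000] v=[0.0000]
Step 1: x=[11.4901] v=[-0.1974]
Step 2: x=[11.4704] v=[-0.3941]
Step 3: x=[11.4409] v=[-0.5895]
Step 4: x=[11.4018] v=[-0.7830]
Step 5: x=[11.3531] v=[-0.9739]
Step 6: x=[11.2950] v=[-1.1616]
Step 7: x=[11.2277] v=[-1.3455]
Step 8: x=[11.1515] v=[-1.5250]
Step 9: x=[11.0665] v=[-1.6994]
Step 10: x=[10.9731] v=[-1.8683]
Step 11: x=[10.8716] v=[-2.0310]
Step 12: x=[10.7623] v=[-2.1870]
Step 13: x=[10.6455] v=[-2.3358]
Step 14: x=[10.5217] v=[-2.4770]
Step 15: x=[10.3912] v=[-2.6100]
Step 16: x=[10.2545] v=[-2.7344]
Step 17: x=[10.1120] v=[-2.8498]
Step 18: x=[9.9642] v=[-2.9559]
Step 19: x=[9.8116] v=[-3.0522]
Step 20: x=[9.6547] v=[-3.1385]
Step 21: x=[9.4940] v=[-3.2145]
Step 22: x=[9.3300] v=[-3.2799]
Step 23: x=[9.1633] v=[-3.3345]
Step 24: x=[8.9944] v=[-3.3781]
Step 25: x=[8.8239] v=[-3.4106]
Step 26: x=[8.6523] v=[-3.4319]
Step 27: x=[8.4802] v=[-3.4419]
Step 28: x=[8.3082] v=[-3.4406]
Step 29: x=[8.1368] v=[-3.4280]
Step 30: x=[7.9666] v=[-3.4041]
Step 31: x=[7.7982] v=[-3.3690]
Step 32: x=[7.6321] v=[-3.3228]
Step 33: x=[7.4688] v=[-3.2657]
Step 34: x=[7.3089] v=[-3.1979]
Step 35: x=[7.1529] v=[-3.1195]
Step 36: x=[7.0014] v=[-3.0309]
Step 37: x=[6.8548] v=[-2.9323]
Step 38: x=[6.7136] v=[-2.8241]
Step 39: x=[6.5783] v=[-2.7066]
Step 40: x=[6.4493] v=[-2.5802]
Step 41: x=[6.3270] v=[-2.4453]
v[0] did not become non-negative within 41 steps; using fallback time=2.0500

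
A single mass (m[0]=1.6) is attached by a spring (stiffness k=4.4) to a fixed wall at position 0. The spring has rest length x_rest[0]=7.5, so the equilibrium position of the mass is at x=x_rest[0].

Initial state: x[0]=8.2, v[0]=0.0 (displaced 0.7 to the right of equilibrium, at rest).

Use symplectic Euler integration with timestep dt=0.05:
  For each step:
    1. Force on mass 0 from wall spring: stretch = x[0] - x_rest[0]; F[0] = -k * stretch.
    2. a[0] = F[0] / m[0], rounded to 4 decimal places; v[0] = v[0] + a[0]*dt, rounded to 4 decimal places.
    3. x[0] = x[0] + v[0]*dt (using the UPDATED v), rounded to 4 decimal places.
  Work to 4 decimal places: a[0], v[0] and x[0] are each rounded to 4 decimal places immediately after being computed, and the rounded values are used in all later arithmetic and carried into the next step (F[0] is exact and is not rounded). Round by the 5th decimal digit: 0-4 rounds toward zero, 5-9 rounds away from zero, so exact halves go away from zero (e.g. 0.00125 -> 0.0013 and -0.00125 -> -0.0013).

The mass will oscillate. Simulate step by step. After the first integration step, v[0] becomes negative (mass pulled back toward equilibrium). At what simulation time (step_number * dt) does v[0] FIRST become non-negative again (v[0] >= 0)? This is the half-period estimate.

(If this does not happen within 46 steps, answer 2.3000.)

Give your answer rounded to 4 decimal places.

Step 0: x=[8.2000] v=[0.0000]
Step 1: x=[8.1952] v=[-0.0963]
Step 2: x=[8.1856] v=[-0.1919]
Step 3: x=[8.1713] v=[-0.2862]
Step 4: x=[8.1524] v=[-0.3785]
Step 5: x=[8.1290] v=[-0.4682]
Step 6: x=[8.1013] v=[-0.5547]
Step 7: x=[8.0694] v=[-0.6374]
Step 8: x=[8.0336] v=[-0.7157]
Step 9: x=[7.9941] v=[-0.7891]
Step 10: x=[7.9513] v=[-0.8570]
Step 11: x=[7.9053] v=[-0.9191]
Step 12: x=[7.8566] v=[-0.9748]
Step 13: x=[7.8054] v=[-1.0238]
Step 14: x=[7.7521] v=[-1.0658]
Step 15: x=[7.6971] v=[-1.1005]
Step 16: x=[7.6407] v=[-1.1276]
Step 17: x=[7.5834] v=[-1.1469]
Step 18: x=[7.5255] v=[-1.1584]
Step 19: x=[7.4674] v=[-1.1619]
Step 20: x=[7.4095] v=[-1.1574]
Step 21: x=[7.3523] v=[-1.1450]
Step 22: x=[7.2961] v=[-1.1247]
Step 23: x=[7.2413] v=[-1.0967]
Step 24: x=[7.1882] v=[-1.0611]
Step 25: x=[7.1373] v=[-1.0182]
Step 26: x=[7.0889] v=[-0.9683]
Step 27: x=[7.0433] v=[-0.9118]
Step 28: x=[7.0009] v=[-0.8490]
Step 29: x=[6.9619] v=[-0.7804]
Step 30: x=[6.9266] v=[-0.7064]
Step 31: x=[6.8952] v=[-0.6276]
Step 32: x=[6.8680] v=[-0.5444]
Step 33: x=[6.8451] v=[-0.4575]
Step 34: x=[6.8267] v=[-0.3675]
Step 35: x=[6.8130] v=[-0.2749]
Step 36: x=[6.8040] v=[-0.1804]
Step 37: x=[6.7998] v=[-0.0847]
Step 38: x=[6.8004] v=[0.0116]
First v>=0 after going negative at step 38, time=1.9000

Answer: 1.9000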